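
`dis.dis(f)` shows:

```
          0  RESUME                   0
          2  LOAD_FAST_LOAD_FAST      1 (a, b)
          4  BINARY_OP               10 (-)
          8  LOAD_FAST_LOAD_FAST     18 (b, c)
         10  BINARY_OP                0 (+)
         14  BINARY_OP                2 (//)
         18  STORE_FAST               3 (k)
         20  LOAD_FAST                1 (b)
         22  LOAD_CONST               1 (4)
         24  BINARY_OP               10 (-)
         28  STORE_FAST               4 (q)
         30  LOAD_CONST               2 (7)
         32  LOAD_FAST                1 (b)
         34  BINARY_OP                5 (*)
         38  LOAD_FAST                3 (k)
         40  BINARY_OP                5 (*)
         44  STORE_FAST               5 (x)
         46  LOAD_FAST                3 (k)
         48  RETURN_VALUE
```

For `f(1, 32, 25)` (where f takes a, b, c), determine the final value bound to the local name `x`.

-224

LOAD_FAST_LOAD_FAST a,b → push 1,32. Stack: [1, 32]
BINARY_OP - → 1 - 32 = -31. Stack: [-31]
LOAD_FAST_LOAD_FAST b,c → push 32,25. Stack: [-31, 32, 25]
BINARY_OP + → 32 + 25 = 57. Stack: [-31, 57]
BINARY_OP // → -31 // 57 = -1. Stack: [-1]
STORE_FAST k → k=-1. Stack: []
LOAD_FAST b → push 32. Stack: [32]
LOAD_CONST → push 4. Stack: [32, 4]
BINARY_OP - → 32 - 4 = 28. Stack: [28]
STORE_FAST q → q=28. Stack: []
LOAD_CONST → push 7. Stack: [7]
LOAD_FAST b → push 32. Stack: [7, 32]
BINARY_OP * → 7 * 32 = 224. Stack: [224]
LOAD_FAST k → push -1. Stack: [224, -1]
BINARY_OP * → 224 * -1 = -224. Stack: [-224]
STORE_FAST x → x=-224. Stack: []
LOAD_FAST k → push -1. Stack: [-1]
RETURN_VALUE → return -1.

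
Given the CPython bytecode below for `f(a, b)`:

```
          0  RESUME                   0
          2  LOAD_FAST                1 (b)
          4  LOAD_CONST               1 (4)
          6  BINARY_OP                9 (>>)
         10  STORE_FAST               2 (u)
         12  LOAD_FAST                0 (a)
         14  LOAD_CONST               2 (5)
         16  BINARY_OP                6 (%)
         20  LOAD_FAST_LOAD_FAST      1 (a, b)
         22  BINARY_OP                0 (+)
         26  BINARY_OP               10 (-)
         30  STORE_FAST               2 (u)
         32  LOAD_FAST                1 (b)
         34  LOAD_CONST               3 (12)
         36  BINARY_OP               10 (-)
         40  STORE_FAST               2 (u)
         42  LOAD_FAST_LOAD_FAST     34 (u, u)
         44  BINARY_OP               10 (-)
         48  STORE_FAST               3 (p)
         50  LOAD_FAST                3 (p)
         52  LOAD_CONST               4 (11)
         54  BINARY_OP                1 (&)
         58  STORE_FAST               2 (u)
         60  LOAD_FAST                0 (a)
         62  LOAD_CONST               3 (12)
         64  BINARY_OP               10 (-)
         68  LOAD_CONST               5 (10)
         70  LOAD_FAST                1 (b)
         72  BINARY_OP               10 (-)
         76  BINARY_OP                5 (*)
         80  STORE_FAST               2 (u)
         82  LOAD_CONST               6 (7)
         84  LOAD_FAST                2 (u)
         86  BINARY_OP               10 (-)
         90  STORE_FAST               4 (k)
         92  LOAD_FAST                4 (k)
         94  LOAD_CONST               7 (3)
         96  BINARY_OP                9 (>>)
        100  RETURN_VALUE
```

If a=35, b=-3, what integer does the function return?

-37

LOAD_FAST b → push -3. Stack: [-3]
LOAD_CONST → push 4. Stack: [-3, 4]
BINARY_OP >> → -3 >> 4 = -1. Stack: [-1]
STORE_FAST u → u=-1. Stack: []
LOAD_FAST a → push 35. Stack: [35]
LOAD_CONST → push 5. Stack: [35, 5]
BINARY_OP % → 35 % 5 = 0. Stack: [0]
LOAD_FAST_LOAD_FAST a,b → push 35,-3. Stack: [0, 35, -3]
BINARY_OP + → 35 + -3 = 32. Stack: [0, 32]
BINARY_OP - → 0 - 32 = -32. Stack: [-32]
STORE_FAST u → u=-32. Stack: []
LOAD_FAST b → push -3. Stack: [-3]
LOAD_CONST → push 12. Stack: [-3, 12]
BINARY_OP - → -3 - 12 = -15. Stack: [-15]
STORE_FAST u → u=-15. Stack: []
LOAD_FAST_LOAD_FAST u,u → push -15,-15. Stack: [-15, -15]
BINARY_OP - → -15 - -15 = 0. Stack: [0]
STORE_FAST p → p=0. Stack: []
LOAD_FAST p → push 0. Stack: [0]
LOAD_CONST → push 11. Stack: [0, 11]
BINARY_OP & → 0 & 11 = 0. Stack: [0]
STORE_FAST u → u=0. Stack: []
LOAD_FAST a → push 35. Stack: [35]
LOAD_CONST → push 12. Stack: [35, 12]
BINARY_OP - → 35 - 12 = 23. Stack: [23]
LOAD_CONST → push 10. Stack: [23, 10]
LOAD_FAST b → push -3. Stack: [23, 10, -3]
BINARY_OP - → 10 - -3 = 13. Stack: [23, 13]
BINARY_OP * → 23 * 13 = 299. Stack: [299]
STORE_FAST u → u=299. Stack: []
LOAD_CONST → push 7. Stack: [7]
LOAD_FAST u → push 299. Stack: [7, 299]
BINARY_OP - → 7 - 299 = -292. Stack: [-292]
STORE_FAST k → k=-292. Stack: []
LOAD_FAST k → push -292. Stack: [-292]
LOAD_CONST → push 3. Stack: [-292, 3]
BINARY_OP >> → -292 >> 3 = -37. Stack: [-37]
RETURN_VALUE → return -37.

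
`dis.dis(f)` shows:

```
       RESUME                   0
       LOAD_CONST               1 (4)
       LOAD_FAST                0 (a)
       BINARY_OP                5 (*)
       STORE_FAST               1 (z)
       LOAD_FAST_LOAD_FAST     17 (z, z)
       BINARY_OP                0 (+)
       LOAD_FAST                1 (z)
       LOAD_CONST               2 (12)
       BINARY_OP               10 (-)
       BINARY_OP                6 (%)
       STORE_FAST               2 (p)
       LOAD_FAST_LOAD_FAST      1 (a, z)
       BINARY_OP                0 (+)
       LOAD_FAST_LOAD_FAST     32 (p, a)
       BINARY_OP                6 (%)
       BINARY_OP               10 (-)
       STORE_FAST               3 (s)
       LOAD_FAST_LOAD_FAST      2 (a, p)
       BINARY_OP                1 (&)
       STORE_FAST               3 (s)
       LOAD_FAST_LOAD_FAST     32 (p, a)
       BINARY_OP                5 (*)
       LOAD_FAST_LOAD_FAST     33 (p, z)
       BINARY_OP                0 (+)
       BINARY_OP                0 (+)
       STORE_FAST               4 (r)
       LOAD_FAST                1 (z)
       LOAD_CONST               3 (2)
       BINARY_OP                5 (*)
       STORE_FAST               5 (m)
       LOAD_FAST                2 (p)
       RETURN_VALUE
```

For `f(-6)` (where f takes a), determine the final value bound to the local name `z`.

-24

LOAD_CONST → push 4. Stack: [4]
LOAD_FAST a → push -6. Stack: [4, -6]
BINARY_OP * → 4 * -6 = -24. Stack: [-24]
STORE_FAST z → z=-24. Stack: []
LOAD_FAST_LOAD_FAST z,z → push -24,-24. Stack: [-24, -24]
BINARY_OP + → -24 + -24 = -48. Stack: [-48]
LOAD_FAST z → push -24. Stack: [-48, -24]
LOAD_CONST → push 12. Stack: [-48, -24, 12]
BINARY_OP - → -24 - 12 = -36. Stack: [-48, -36]
BINARY_OP % → -48 % -36 = -12. Stack: [-12]
STORE_FAST p → p=-12. Stack: []
LOAD_FAST_LOAD_FAST a,z → push -6,-24. Stack: [-6, -24]
BINARY_OP + → -6 + -24 = -30. Stack: [-30]
LOAD_FAST_LOAD_FAST p,a → push -12,-6. Stack: [-30, -12, -6]
BINARY_OP % → -12 % -6 = 0. Stack: [-30, 0]
BINARY_OP - → -30 - 0 = -30. Stack: [-30]
STORE_FAST s → s=-30. Stack: []
LOAD_FAST_LOAD_FAST a,p → push -6,-12. Stack: [-6, -12]
BINARY_OP & → -6 & -12 = -16. Stack: [-16]
STORE_FAST s → s=-16. Stack: []
LOAD_FAST_LOAD_FAST p,a → push -12,-6. Stack: [-12, -6]
BINARY_OP * → -12 * -6 = 72. Stack: [72]
LOAD_FAST_LOAD_FAST p,z → push -12,-24. Stack: [72, -12, -24]
BINARY_OP + → -12 + -24 = -36. Stack: [72, -36]
BINARY_OP + → 72 + -36 = 36. Stack: [36]
STORE_FAST r → r=36. Stack: []
LOAD_FAST z → push -24. Stack: [-24]
LOAD_CONST → push 2. Stack: [-24, 2]
BINARY_OP * → -24 * 2 = -48. Stack: [-48]
STORE_FAST m → m=-48. Stack: []
LOAD_FAST p → push -12. Stack: [-12]
RETURN_VALUE → return -12.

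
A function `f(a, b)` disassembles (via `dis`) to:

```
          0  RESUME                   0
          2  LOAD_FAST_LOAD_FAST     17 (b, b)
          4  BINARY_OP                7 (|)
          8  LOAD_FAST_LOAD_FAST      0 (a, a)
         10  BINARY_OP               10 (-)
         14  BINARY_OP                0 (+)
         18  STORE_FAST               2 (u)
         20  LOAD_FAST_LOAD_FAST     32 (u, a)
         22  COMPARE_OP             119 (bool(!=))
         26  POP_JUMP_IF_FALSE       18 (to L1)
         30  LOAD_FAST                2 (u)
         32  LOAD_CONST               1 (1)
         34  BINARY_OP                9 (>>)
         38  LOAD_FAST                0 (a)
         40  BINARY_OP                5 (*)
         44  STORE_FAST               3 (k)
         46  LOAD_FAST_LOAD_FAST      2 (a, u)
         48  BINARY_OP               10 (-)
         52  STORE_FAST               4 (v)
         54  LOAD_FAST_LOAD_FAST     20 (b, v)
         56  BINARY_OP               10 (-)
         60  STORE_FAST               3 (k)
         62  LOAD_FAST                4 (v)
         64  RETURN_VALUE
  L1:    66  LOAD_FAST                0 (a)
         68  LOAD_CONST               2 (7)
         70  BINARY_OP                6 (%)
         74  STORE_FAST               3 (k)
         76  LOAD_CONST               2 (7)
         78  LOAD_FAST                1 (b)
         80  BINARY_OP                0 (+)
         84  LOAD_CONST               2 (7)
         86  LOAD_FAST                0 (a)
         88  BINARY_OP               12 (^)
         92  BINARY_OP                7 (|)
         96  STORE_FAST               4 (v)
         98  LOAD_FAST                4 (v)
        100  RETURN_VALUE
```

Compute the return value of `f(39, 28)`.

LOAD_FAST_LOAD_FAST b,b → push 28,28. Stack: [28, 28]
BINARY_OP | → 28 | 28 = 28. Stack: [28]
LOAD_FAST_LOAD_FAST a,a → push 39,39. Stack: [28, 39, 39]
BINARY_OP - → 39 - 39 = 0. Stack: [28, 0]
BINARY_OP + → 28 + 0 = 28. Stack: [28]
STORE_FAST u → u=28. Stack: []
LOAD_FAST_LOAD_FAST u,a → push 28,39. Stack: [28, 39]
COMPARE_OP bool(!=) → 28 vs 39 = True. Stack: [True]
POP_JUMP_IF_FALSE → pop True; no jump. Stack: []
LOAD_FAST u → push 28. Stack: [28]
LOAD_CONST → push 1. Stack: [28, 1]
BINARY_OP >> → 28 >> 1 = 14. Stack: [14]
LOAD_FAST a → push 39. Stack: [14, 39]
BINARY_OP * → 14 * 39 = 546. Stack: [546]
STORE_FAST k → k=546. Stack: []
LOAD_FAST_LOAD_FAST a,u → push 39,28. Stack: [39, 28]
BINARY_OP - → 39 - 28 = 11. Stack: [11]
STORE_FAST v → v=11. Stack: []
LOAD_FAST_LOAD_FAST b,v → push 28,11. Stack: [28, 11]
BINARY_OP - → 28 - 11 = 17. Stack: [17]
STORE_FAST k → k=17. Stack: []
LOAD_FAST v → push 11. Stack: [11]
RETURN_VALUE → return 11.

11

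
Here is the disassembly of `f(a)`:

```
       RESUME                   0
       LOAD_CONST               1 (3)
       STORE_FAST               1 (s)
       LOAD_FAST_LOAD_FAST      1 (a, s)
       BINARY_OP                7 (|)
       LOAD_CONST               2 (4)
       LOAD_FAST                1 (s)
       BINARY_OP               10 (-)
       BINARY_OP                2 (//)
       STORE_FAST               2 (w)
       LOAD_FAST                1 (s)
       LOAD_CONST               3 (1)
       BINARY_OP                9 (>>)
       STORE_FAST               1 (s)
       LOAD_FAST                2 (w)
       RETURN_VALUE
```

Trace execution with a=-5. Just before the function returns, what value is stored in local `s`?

LOAD_CONST → push 3. Stack: [3]
STORE_FAST s → s=3. Stack: []
LOAD_FAST_LOAD_FAST a,s → push -5,3. Stack: [-5, 3]
BINARY_OP | → -5 | 3 = -5. Stack: [-5]
LOAD_CONST → push 4. Stack: [-5, 4]
LOAD_FAST s → push 3. Stack: [-5, 4, 3]
BINARY_OP - → 4 - 3 = 1. Stack: [-5, 1]
BINARY_OP // → -5 // 1 = -5. Stack: [-5]
STORE_FAST w → w=-5. Stack: []
LOAD_FAST s → push 3. Stack: [3]
LOAD_CONST → push 1. Stack: [3, 1]
BINARY_OP >> → 3 >> 1 = 1. Stack: [1]
STORE_FAST s → s=1. Stack: []
LOAD_FAST w → push -5. Stack: [-5]
RETURN_VALUE → return -5.

1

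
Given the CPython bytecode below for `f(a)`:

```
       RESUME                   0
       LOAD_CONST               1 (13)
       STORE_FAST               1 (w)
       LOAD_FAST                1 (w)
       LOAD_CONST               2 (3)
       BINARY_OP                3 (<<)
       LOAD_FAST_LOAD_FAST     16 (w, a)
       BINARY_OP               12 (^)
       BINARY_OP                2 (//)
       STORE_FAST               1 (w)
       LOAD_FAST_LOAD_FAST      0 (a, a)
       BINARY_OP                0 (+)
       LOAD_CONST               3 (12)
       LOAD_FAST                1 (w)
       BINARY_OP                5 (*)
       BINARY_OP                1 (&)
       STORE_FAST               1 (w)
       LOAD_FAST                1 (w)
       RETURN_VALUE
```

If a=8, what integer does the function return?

16

LOAD_CONST → push 13. Stack: [13]
STORE_FAST w → w=13. Stack: []
LOAD_FAST w → push 13. Stack: [13]
LOAD_CONST → push 3. Stack: [13, 3]
BINARY_OP << → 13 << 3 = 104. Stack: [104]
LOAD_FAST_LOAD_FAST w,a → push 13,8. Stack: [104, 13, 8]
BINARY_OP ^ → 13 ^ 8 = 5. Stack: [104, 5]
BINARY_OP // → 104 // 5 = 20. Stack: [20]
STORE_FAST w → w=20. Stack: []
LOAD_FAST_LOAD_FAST a,a → push 8,8. Stack: [8, 8]
BINARY_OP + → 8 + 8 = 16. Stack: [16]
LOAD_CONST → push 12. Stack: [16, 12]
LOAD_FAST w → push 20. Stack: [16, 12, 20]
BINARY_OP * → 12 * 20 = 240. Stack: [16, 240]
BINARY_OP & → 16 & 240 = 16. Stack: [16]
STORE_FAST w → w=16. Stack: []
LOAD_FAST w → push 16. Stack: [16]
RETURN_VALUE → return 16.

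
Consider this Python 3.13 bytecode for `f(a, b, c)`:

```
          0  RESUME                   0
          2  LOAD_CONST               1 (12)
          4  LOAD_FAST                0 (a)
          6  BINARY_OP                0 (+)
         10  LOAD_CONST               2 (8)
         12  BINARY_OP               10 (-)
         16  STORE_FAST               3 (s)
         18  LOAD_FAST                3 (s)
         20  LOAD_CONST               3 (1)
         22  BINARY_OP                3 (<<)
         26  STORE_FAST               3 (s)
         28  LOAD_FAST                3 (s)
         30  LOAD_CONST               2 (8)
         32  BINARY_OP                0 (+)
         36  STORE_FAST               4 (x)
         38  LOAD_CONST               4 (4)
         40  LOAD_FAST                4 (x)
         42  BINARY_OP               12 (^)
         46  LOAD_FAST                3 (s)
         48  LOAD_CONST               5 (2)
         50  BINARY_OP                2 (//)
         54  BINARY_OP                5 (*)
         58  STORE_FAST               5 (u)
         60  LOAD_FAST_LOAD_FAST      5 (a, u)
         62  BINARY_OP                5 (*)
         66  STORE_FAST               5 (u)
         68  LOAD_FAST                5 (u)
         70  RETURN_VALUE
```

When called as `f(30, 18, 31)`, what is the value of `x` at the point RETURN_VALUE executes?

LOAD_CONST → push 12. Stack: [12]
LOAD_FAST a → push 30. Stack: [12, 30]
BINARY_OP + → 12 + 30 = 42. Stack: [42]
LOAD_CONST → push 8. Stack: [42, 8]
BINARY_OP - → 42 - 8 = 34. Stack: [34]
STORE_FAST s → s=34. Stack: []
LOAD_FAST s → push 34. Stack: [34]
LOAD_CONST → push 1. Stack: [34, 1]
BINARY_OP << → 34 << 1 = 68. Stack: [68]
STORE_FAST s → s=68. Stack: []
LOAD_FAST s → push 68. Stack: [68]
LOAD_CONST → push 8. Stack: [68, 8]
BINARY_OP + → 68 + 8 = 76. Stack: [76]
STORE_FAST x → x=76. Stack: []
LOAD_CONST → push 4. Stack: [4]
LOAD_FAST x → push 76. Stack: [4, 76]
BINARY_OP ^ → 4 ^ 76 = 72. Stack: [72]
LOAD_FAST s → push 68. Stack: [72, 68]
LOAD_CONST → push 2. Stack: [72, 68, 2]
BINARY_OP // → 68 // 2 = 34. Stack: [72, 34]
BINARY_OP * → 72 * 34 = 2448. Stack: [2448]
STORE_FAST u → u=2448. Stack: []
LOAD_FAST_LOAD_FAST a,u → push 30,2448. Stack: [30, 2448]
BINARY_OP * → 30 * 2448 = 73440. Stack: [73440]
STORE_FAST u → u=73440. Stack: []
LOAD_FAST u → push 73440. Stack: [73440]
RETURN_VALUE → return 73440.

76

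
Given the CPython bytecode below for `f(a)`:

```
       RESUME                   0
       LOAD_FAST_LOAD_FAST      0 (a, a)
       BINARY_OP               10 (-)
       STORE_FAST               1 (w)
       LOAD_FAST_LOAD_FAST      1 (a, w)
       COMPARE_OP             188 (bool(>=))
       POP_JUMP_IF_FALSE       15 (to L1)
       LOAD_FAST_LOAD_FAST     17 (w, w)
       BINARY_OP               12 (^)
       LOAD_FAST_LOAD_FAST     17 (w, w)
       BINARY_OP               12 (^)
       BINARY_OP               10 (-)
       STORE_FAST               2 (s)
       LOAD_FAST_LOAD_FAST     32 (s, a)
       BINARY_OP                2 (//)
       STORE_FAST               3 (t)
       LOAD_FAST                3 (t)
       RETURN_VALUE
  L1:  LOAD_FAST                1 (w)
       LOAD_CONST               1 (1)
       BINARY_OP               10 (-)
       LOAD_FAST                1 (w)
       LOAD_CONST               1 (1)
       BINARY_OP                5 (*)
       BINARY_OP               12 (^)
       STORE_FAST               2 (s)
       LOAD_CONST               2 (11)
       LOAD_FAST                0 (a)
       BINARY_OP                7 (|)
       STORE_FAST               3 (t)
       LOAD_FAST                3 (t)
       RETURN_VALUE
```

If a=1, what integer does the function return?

0

LOAD_FAST_LOAD_FAST a,a → push 1,1. Stack: [1, 1]
BINARY_OP - → 1 - 1 = 0. Stack: [0]
STORE_FAST w → w=0. Stack: []
LOAD_FAST_LOAD_FAST a,w → push 1,0. Stack: [1, 0]
COMPARE_OP bool(>=) → 1 vs 0 = True. Stack: [True]
POP_JUMP_IF_FALSE → pop True; no jump. Stack: []
LOAD_FAST_LOAD_FAST w,w → push 0,0. Stack: [0, 0]
BINARY_OP ^ → 0 ^ 0 = 0. Stack: [0]
LOAD_FAST_LOAD_FAST w,w → push 0,0. Stack: [0, 0, 0]
BINARY_OP ^ → 0 ^ 0 = 0. Stack: [0, 0]
BINARY_OP - → 0 - 0 = 0. Stack: [0]
STORE_FAST s → s=0. Stack: []
LOAD_FAST_LOAD_FAST s,a → push 0,1. Stack: [0, 1]
BINARY_OP // → 0 // 1 = 0. Stack: [0]
STORE_FAST t → t=0. Stack: []
LOAD_FAST t → push 0. Stack: [0]
RETURN_VALUE → return 0.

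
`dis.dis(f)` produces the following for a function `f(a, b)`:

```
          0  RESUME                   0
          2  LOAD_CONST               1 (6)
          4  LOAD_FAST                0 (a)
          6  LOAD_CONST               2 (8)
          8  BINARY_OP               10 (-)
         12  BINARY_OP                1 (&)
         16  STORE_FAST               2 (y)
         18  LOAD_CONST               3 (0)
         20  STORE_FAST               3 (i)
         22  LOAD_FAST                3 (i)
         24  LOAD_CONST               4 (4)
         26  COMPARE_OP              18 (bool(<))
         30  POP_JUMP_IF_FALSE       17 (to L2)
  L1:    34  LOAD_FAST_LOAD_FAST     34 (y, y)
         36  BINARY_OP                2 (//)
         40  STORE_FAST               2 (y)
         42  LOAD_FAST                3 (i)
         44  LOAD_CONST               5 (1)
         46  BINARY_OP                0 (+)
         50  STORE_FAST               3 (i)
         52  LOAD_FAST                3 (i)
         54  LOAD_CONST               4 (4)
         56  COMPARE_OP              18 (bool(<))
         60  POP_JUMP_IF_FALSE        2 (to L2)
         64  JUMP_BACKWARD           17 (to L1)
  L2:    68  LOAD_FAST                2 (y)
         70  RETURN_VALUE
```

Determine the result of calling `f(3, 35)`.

1

LOAD_CONST → push 6. Stack: [6]
LOAD_FAST a → push 3. Stack: [6, 3]
LOAD_CONST → push 8. Stack: [6, 3, 8]
BINARY_OP - → 3 - 8 = -5. Stack: [6, -5]
BINARY_OP & → 6 & -5 = 2. Stack: [2]
STORE_FAST y → y=2. Stack: []
LOAD_CONST → push 0. Stack: [0]
STORE_FAST i → i=0. Stack: []
LOAD_FAST i → push 0. Stack: [0]
LOAD_CONST → push 4. Stack: [0, 4]
COMPARE_OP bool(<) → 0 vs 4 = True. Stack: [True]
POP_JUMP_IF_FALSE → pop True; no jump. Stack: []
LOAD_FAST_LOAD_FAST y,y → push 2,2. Stack: [2, 2]
BINARY_OP // → 2 // 2 = 1. Stack: [1]
STORE_FAST y → y=1. Stack: []
LOAD_FAST i → push 0. Stack: [0]
LOAD_CONST → push 1. Stack: [0, 1]
BINARY_OP + → 0 + 1 = 1. Stack: [1]
STORE_FAST i → i=1. Stack: []
LOAD_FAST i → push 1. Stack: [1]
LOAD_CONST → push 4. Stack: [1, 4]
COMPARE_OP bool(<) → 1 vs 4 = True. Stack: [True]
POP_JUMP_IF_FALSE → pop True; no jump. Stack: []
LOAD_FAST_LOAD_FAST y,y → push 1,1. Stack: [1, 1]
BINARY_OP // → 1 // 1 = 1. Stack: [1]
STORE_FAST y → y=1. Stack: []
LOAD_FAST i → push 1. Stack: [1]
LOAD_CONST → push 1. Stack: [1, 1]
BINARY_OP + → 1 + 1 = 2. Stack: [2]
STORE_FAST i → i=2. Stack: []
LOAD_FAST i → push 2. Stack: [2]
LOAD_CONST → push 4. Stack: [2, 4]
COMPARE_OP bool(<) → 2 vs 4 = True. Stack: [True]
POP_JUMP_IF_FALSE → pop True; no jump. Stack: []
LOAD_FAST_LOAD_FAST y,y → push 1,1. Stack: [1, 1]
BINARY_OP // → 1 // 1 = 1. Stack: [1]
STORE_FAST y → y=1. Stack: []
LOAD_FAST i → push 2. Stack: [2]
LOAD_CONST → push 1. Stack: [2, 1]
BINARY_OP + → 2 + 1 = 3. Stack: [3]
STORE_FAST i → i=3. Stack: []
LOAD_FAST i → push 3. Stack: [3]
LOAD_CONST → push 4. Stack: [3, 4]
COMPARE_OP bool(<) → 3 vs 4 = True. Stack: [True]
POP_JUMP_IF_FALSE → pop True; no jump. Stack: []
LOAD_FAST_LOAD_FAST y,y → push 1,1. Stack: [1, 1]
BINARY_OP // → 1 // 1 = 1. Stack: [1]
STORE_FAST y → y=1. Stack: []
LOAD_FAST i → push 3. Stack: [3]
LOAD_CONST → push 1. Stack: [3, 1]
BINARY_OP + → 3 + 1 = 4. Stack: [4]
STORE_FAST i → i=4. Stack: []
LOAD_FAST i → push 4. Stack: [4]
LOAD_CONST → push 4. Stack: [4, 4]
COMPARE_OP bool(<) → 4 vs 4 = False. Stack: [False]
POP_JUMP_IF_FALSE → pop False; jump. Stack: []
LOAD_FAST y → push 1. Stack: [1]
RETURN_VALUE → return 1.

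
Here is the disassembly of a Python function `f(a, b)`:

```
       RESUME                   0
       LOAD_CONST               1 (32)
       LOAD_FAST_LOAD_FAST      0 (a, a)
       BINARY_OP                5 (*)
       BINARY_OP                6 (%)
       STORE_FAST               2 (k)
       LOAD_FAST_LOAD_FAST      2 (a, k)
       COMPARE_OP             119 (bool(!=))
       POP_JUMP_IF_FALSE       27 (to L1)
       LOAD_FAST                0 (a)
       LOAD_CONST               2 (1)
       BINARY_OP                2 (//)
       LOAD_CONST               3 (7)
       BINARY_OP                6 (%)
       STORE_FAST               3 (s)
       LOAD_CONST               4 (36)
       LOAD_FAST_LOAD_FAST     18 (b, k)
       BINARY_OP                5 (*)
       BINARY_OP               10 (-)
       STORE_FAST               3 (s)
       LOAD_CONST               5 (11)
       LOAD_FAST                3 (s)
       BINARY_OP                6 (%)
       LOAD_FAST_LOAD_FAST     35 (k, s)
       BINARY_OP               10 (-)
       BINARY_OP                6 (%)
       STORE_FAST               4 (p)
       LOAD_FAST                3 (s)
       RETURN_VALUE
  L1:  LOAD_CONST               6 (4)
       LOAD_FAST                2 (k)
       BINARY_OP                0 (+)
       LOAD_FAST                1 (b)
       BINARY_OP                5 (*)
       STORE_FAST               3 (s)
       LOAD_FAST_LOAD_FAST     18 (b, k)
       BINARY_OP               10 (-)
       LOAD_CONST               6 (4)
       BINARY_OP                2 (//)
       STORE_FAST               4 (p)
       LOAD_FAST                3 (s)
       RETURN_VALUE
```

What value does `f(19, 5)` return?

-124

LOAD_CONST → push 32. Stack: [32]
LOAD_FAST_LOAD_FAST a,a → push 19,19. Stack: [32, 19, 19]
BINARY_OP * → 19 * 19 = 361. Stack: [32, 361]
BINARY_OP % → 32 % 361 = 32. Stack: [32]
STORE_FAST k → k=32. Stack: []
LOAD_FAST_LOAD_FAST a,k → push 19,32. Stack: [19, 32]
COMPARE_OP bool(!=) → 19 vs 32 = True. Stack: [True]
POP_JUMP_IF_FALSE → pop True; no jump. Stack: []
LOAD_FAST a → push 19. Stack: [19]
LOAD_CONST → push 1. Stack: [19, 1]
BINARY_OP // → 19 // 1 = 19. Stack: [19]
LOAD_CONST → push 7. Stack: [19, 7]
BINARY_OP % → 19 % 7 = 5. Stack: [5]
STORE_FAST s → s=5. Stack: []
LOAD_CONST → push 36. Stack: [36]
LOAD_FAST_LOAD_FAST b,k → push 5,32. Stack: [36, 5, 32]
BINARY_OP * → 5 * 32 = 160. Stack: [36, 160]
BINARY_OP - → 36 - 160 = -124. Stack: [-124]
STORE_FAST s → s=-124. Stack: []
LOAD_CONST → push 11. Stack: [11]
LOAD_FAST s → push -124. Stack: [11, -124]
BINARY_OP % → 11 % -124 = -113. Stack: [-113]
LOAD_FAST_LOAD_FAST k,s → push 32,-124. Stack: [-113, 32, -124]
BINARY_OP - → 32 - -124 = 156. Stack: [-113, 156]
BINARY_OP % → -113 % 156 = 43. Stack: [43]
STORE_FAST p → p=43. Stack: []
LOAD_FAST s → push -124. Stack: [-124]
RETURN_VALUE → return -124.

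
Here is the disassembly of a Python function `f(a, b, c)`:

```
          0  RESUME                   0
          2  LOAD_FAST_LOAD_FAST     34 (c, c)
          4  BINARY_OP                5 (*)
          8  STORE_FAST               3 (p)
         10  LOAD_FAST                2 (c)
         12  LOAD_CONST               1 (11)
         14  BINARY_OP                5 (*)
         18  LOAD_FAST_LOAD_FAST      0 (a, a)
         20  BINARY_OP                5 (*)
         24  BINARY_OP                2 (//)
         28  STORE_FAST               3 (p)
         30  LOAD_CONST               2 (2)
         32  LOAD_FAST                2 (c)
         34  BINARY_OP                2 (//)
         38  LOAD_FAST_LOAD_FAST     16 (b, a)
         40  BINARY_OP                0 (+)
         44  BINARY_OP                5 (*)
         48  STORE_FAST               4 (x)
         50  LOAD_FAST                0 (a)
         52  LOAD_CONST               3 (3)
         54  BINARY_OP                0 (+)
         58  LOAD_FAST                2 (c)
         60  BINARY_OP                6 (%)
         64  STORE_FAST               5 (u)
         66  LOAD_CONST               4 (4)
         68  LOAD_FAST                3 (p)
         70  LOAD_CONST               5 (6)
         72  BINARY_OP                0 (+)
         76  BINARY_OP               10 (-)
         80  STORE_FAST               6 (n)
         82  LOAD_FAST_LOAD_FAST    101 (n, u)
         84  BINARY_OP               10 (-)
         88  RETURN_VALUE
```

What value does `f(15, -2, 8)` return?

LOAD_FAST_LOAD_FAST c,c → push 8,8. Stack: [8, 8]
BINARY_OP * → 8 * 8 = 64. Stack: [64]
STORE_FAST p → p=64. Stack: []
LOAD_FAST c → push 8. Stack: [8]
LOAD_CONST → push 11. Stack: [8, 11]
BINARY_OP * → 8 * 11 = 88. Stack: [88]
LOAD_FAST_LOAD_FAST a,a → push 15,15. Stack: [88, 15, 15]
BINARY_OP * → 15 * 15 = 225. Stack: [88, 225]
BINARY_OP // → 88 // 225 = 0. Stack: [0]
STORE_FAST p → p=0. Stack: []
LOAD_CONST → push 2. Stack: [2]
LOAD_FAST c → push 8. Stack: [2, 8]
BINARY_OP // → 2 // 8 = 0. Stack: [0]
LOAD_FAST_LOAD_FAST b,a → push -2,15. Stack: [0, -2, 15]
BINARY_OP + → -2 + 15 = 13. Stack: [0, 13]
BINARY_OP * → 0 * 13 = 0. Stack: [0]
STORE_FAST x → x=0. Stack: []
LOAD_FAST a → push 15. Stack: [15]
LOAD_CONST → push 3. Stack: [15, 3]
BINARY_OP + → 15 + 3 = 18. Stack: [18]
LOAD_FAST c → push 8. Stack: [18, 8]
BINARY_OP % → 18 % 8 = 2. Stack: [2]
STORE_FAST u → u=2. Stack: []
LOAD_CONST → push 4. Stack: [4]
LOAD_FAST p → push 0. Stack: [4, 0]
LOAD_CONST → push 6. Stack: [4, 0, 6]
BINARY_OP + → 0 + 6 = 6. Stack: [4, 6]
BINARY_OP - → 4 - 6 = -2. Stack: [-2]
STORE_FAST n → n=-2. Stack: []
LOAD_FAST_LOAD_FAST n,u → push -2,2. Stack: [-2, 2]
BINARY_OP - → -2 - 2 = -4. Stack: [-4]
RETURN_VALUE → return -4.

-4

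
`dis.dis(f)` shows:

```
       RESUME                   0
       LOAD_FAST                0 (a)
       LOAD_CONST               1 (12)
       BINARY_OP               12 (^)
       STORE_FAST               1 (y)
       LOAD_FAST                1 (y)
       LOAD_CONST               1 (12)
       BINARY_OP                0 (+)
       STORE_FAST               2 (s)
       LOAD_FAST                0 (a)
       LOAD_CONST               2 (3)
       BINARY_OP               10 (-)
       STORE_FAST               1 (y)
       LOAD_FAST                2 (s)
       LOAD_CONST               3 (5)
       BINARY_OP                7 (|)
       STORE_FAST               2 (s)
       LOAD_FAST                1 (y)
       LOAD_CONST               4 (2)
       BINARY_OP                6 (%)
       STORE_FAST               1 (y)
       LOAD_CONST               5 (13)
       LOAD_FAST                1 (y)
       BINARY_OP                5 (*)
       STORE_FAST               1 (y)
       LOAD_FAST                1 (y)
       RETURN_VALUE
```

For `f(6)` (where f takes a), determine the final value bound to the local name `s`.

23

LOAD_FAST a → push 6. Stack: [6]
LOAD_CONST → push 12. Stack: [6, 12]
BINARY_OP ^ → 6 ^ 12 = 10. Stack: [10]
STORE_FAST y → y=10. Stack: []
LOAD_FAST y → push 10. Stack: [10]
LOAD_CONST → push 12. Stack: [10, 12]
BINARY_OP + → 10 + 12 = 22. Stack: [22]
STORE_FAST s → s=22. Stack: []
LOAD_FAST a → push 6. Stack: [6]
LOAD_CONST → push 3. Stack: [6, 3]
BINARY_OP - → 6 - 3 = 3. Stack: [3]
STORE_FAST y → y=3. Stack: []
LOAD_FAST s → push 22. Stack: [22]
LOAD_CONST → push 5. Stack: [22, 5]
BINARY_OP | → 22 | 5 = 23. Stack: [23]
STORE_FAST s → s=23. Stack: []
LOAD_FAST y → push 3. Stack: [3]
LOAD_CONST → push 2. Stack: [3, 2]
BINARY_OP % → 3 % 2 = 1. Stack: [1]
STORE_FAST y → y=1. Stack: []
LOAD_CONST → push 13. Stack: [13]
LOAD_FAST y → push 1. Stack: [13, 1]
BINARY_OP * → 13 * 1 = 13. Stack: [13]
STORE_FAST y → y=13. Stack: []
LOAD_FAST y → push 13. Stack: [13]
RETURN_VALUE → return 13.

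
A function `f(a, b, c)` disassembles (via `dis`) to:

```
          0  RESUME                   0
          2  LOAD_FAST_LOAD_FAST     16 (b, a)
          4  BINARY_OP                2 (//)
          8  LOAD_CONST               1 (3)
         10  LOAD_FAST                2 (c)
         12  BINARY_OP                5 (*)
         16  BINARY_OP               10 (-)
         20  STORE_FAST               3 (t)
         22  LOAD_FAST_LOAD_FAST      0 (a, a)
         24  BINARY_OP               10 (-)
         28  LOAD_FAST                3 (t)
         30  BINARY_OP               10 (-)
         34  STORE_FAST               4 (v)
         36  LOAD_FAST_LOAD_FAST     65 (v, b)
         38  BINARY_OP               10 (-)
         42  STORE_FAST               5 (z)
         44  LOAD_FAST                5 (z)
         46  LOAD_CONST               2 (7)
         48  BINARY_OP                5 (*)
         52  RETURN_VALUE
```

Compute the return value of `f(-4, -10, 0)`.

56

LOAD_FAST_LOAD_FAST b,a → push -10,-4. Stack: [-10, -4]
BINARY_OP // → -10 // -4 = 2. Stack: [2]
LOAD_CONST → push 3. Stack: [2, 3]
LOAD_FAST c → push 0. Stack: [2, 3, 0]
BINARY_OP * → 3 * 0 = 0. Stack: [2, 0]
BINARY_OP - → 2 - 0 = 2. Stack: [2]
STORE_FAST t → t=2. Stack: []
LOAD_FAST_LOAD_FAST a,a → push -4,-4. Stack: [-4, -4]
BINARY_OP - → -4 - -4 = 0. Stack: [0]
LOAD_FAST t → push 2. Stack: [0, 2]
BINARY_OP - → 0 - 2 = -2. Stack: [-2]
STORE_FAST v → v=-2. Stack: []
LOAD_FAST_LOAD_FAST v,b → push -2,-10. Stack: [-2, -10]
BINARY_OP - → -2 - -10 = 8. Stack: [8]
STORE_FAST z → z=8. Stack: []
LOAD_FAST z → push 8. Stack: [8]
LOAD_CONST → push 7. Stack: [8, 7]
BINARY_OP * → 8 * 7 = 56. Stack: [56]
RETURN_VALUE → return 56.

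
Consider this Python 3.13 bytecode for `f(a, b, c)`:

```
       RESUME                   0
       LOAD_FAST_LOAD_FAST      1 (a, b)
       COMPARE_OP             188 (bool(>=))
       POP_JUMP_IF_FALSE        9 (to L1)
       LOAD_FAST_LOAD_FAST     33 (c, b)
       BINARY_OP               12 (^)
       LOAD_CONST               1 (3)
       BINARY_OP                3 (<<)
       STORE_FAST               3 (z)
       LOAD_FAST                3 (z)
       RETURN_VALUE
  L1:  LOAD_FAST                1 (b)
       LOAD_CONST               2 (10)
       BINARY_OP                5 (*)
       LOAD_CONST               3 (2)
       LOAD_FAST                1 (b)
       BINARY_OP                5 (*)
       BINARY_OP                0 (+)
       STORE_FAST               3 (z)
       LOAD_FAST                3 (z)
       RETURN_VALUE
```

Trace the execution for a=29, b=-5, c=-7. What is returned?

LOAD_FAST_LOAD_FAST a,b → push 29,-5. Stack: [29, -5]
COMPARE_OP bool(>=) → 29 vs -5 = True. Stack: [True]
POP_JUMP_IF_FALSE → pop True; no jump. Stack: []
LOAD_FAST_LOAD_FAST c,b → push -7,-5. Stack: [-7, -5]
BINARY_OP ^ → -7 ^ -5 = 2. Stack: [2]
LOAD_CONST → push 3. Stack: [2, 3]
BINARY_OP << → 2 << 3 = 16. Stack: [16]
STORE_FAST z → z=16. Stack: []
LOAD_FAST z → push 16. Stack: [16]
RETURN_VALUE → return 16.

16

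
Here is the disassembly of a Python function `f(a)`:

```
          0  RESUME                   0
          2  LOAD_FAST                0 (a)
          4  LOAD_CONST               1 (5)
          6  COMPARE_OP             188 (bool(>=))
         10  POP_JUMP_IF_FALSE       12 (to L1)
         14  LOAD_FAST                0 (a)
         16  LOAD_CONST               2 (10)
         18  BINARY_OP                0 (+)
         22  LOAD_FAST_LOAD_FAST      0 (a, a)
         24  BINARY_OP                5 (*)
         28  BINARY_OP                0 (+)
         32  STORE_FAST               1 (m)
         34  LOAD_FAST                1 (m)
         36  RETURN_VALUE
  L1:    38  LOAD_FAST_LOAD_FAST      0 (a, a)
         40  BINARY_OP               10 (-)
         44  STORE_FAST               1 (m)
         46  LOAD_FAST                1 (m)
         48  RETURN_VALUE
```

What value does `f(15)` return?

250

LOAD_FAST a → push 15. Stack: [15]
LOAD_CONST → push 5. Stack: [15, 5]
COMPARE_OP bool(>=) → 15 vs 5 = True. Stack: [True]
POP_JUMP_IF_FALSE → pop True; no jump. Stack: []
LOAD_FAST a → push 15. Stack: [15]
LOAD_CONST → push 10. Stack: [15, 10]
BINARY_OP + → 15 + 10 = 25. Stack: [25]
LOAD_FAST_LOAD_FAST a,a → push 15,15. Stack: [25, 15, 15]
BINARY_OP * → 15 * 15 = 225. Stack: [25, 225]
BINARY_OP + → 25 + 225 = 250. Stack: [250]
STORE_FAST m → m=250. Stack: []
LOAD_FAST m → push 250. Stack: [250]
RETURN_VALUE → return 250.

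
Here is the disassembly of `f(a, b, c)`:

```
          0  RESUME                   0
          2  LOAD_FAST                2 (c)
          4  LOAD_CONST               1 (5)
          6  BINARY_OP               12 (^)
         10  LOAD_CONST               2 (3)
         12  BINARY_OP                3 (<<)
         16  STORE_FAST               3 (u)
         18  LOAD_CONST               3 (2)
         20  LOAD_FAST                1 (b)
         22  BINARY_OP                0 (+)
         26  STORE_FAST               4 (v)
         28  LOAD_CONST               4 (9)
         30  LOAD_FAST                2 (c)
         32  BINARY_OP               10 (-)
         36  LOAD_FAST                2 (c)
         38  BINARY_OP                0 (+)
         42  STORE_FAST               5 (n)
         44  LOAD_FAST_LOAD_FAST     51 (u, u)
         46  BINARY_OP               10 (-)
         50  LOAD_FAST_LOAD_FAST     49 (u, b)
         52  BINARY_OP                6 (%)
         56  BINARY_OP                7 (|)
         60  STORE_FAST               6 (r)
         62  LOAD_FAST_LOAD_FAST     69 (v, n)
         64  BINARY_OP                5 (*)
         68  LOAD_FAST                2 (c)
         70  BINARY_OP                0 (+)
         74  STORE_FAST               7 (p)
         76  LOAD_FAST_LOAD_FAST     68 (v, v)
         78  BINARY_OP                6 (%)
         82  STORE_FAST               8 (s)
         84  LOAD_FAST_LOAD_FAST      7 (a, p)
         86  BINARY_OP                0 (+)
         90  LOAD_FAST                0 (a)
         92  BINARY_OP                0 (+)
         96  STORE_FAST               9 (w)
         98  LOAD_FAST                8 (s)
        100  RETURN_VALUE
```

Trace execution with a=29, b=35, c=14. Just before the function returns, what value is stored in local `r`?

18

LOAD_FAST c → push 14. Stack: [14]
LOAD_CONST → push 5. Stack: [14, 5]
BINARY_OP ^ → 14 ^ 5 = 11. Stack: [11]
LOAD_CONST → push 3. Stack: [11, 3]
BINARY_OP << → 11 << 3 = 88. Stack: [88]
STORE_FAST u → u=88. Stack: []
LOAD_CONST → push 2. Stack: [2]
LOAD_FAST b → push 35. Stack: [2, 35]
BINARY_OP + → 2 + 35 = 37. Stack: [37]
STORE_FAST v → v=37. Stack: []
LOAD_CONST → push 9. Stack: [9]
LOAD_FAST c → push 14. Stack: [9, 14]
BINARY_OP - → 9 - 14 = -5. Stack: [-5]
LOAD_FAST c → push 14. Stack: [-5, 14]
BINARY_OP + → -5 + 14 = 9. Stack: [9]
STORE_FAST n → n=9. Stack: []
LOAD_FAST_LOAD_FAST u,u → push 88,88. Stack: [88, 88]
BINARY_OP - → 88 - 88 = 0. Stack: [0]
LOAD_FAST_LOAD_FAST u,b → push 88,35. Stack: [0, 88, 35]
BINARY_OP % → 88 % 35 = 18. Stack: [0, 18]
BINARY_OP | → 0 | 18 = 18. Stack: [18]
STORE_FAST r → r=18. Stack: []
LOAD_FAST_LOAD_FAST v,n → push 37,9. Stack: [37, 9]
BINARY_OP * → 37 * 9 = 333. Stack: [333]
LOAD_FAST c → push 14. Stack: [333, 14]
BINARY_OP + → 333 + 14 = 347. Stack: [347]
STORE_FAST p → p=347. Stack: []
LOAD_FAST_LOAD_FAST v,v → push 37,37. Stack: [37, 37]
BINARY_OP % → 37 % 37 = 0. Stack: [0]
STORE_FAST s → s=0. Stack: []
LOAD_FAST_LOAD_FAST a,p → push 29,347. Stack: [29, 347]
BINARY_OP + → 29 + 347 = 376. Stack: [376]
LOAD_FAST a → push 29. Stack: [376, 29]
BINARY_OP + → 376 + 29 = 405. Stack: [405]
STORE_FAST w → w=405. Stack: []
LOAD_FAST s → push 0. Stack: [0]
RETURN_VALUE → return 0.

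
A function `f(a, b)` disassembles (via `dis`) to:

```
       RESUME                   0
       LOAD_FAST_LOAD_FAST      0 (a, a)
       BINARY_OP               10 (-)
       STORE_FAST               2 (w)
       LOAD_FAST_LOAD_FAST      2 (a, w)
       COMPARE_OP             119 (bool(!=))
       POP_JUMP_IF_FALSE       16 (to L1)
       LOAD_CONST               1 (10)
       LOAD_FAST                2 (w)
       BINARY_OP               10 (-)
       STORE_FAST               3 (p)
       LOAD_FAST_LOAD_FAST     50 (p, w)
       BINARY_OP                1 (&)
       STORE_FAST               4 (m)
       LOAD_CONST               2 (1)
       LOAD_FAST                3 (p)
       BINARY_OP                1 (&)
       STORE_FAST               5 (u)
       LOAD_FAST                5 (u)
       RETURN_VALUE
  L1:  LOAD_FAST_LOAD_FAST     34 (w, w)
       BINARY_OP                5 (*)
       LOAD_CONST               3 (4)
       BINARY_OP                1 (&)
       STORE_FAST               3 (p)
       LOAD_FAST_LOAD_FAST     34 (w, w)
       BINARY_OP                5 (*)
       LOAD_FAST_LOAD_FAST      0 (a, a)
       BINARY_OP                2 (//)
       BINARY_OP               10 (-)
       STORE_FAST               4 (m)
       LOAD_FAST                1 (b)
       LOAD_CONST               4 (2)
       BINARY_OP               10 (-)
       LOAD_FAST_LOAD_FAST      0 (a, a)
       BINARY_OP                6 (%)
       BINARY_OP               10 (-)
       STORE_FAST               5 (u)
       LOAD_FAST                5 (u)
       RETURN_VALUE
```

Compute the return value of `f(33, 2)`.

0

LOAD_FAST_LOAD_FAST a,a → push 33,33. Stack: [33, 33]
BINARY_OP - → 33 - 33 = 0. Stack: [0]
STORE_FAST w → w=0. Stack: []
LOAD_FAST_LOAD_FAST a,w → push 33,0. Stack: [33, 0]
COMPARE_OP bool(!=) → 33 vs 0 = True. Stack: [True]
POP_JUMP_IF_FALSE → pop True; no jump. Stack: []
LOAD_CONST → push 10. Stack: [10]
LOAD_FAST w → push 0. Stack: [10, 0]
BINARY_OP - → 10 - 0 = 10. Stack: [10]
STORE_FAST p → p=10. Stack: []
LOAD_FAST_LOAD_FAST p,w → push 10,0. Stack: [10, 0]
BINARY_OP & → 10 & 0 = 0. Stack: [0]
STORE_FAST m → m=0. Stack: []
LOAD_CONST → push 1. Stack: [1]
LOAD_FAST p → push 10. Stack: [1, 10]
BINARY_OP & → 1 & 10 = 0. Stack: [0]
STORE_FAST u → u=0. Stack: []
LOAD_FAST u → push 0. Stack: [0]
RETURN_VALUE → return 0.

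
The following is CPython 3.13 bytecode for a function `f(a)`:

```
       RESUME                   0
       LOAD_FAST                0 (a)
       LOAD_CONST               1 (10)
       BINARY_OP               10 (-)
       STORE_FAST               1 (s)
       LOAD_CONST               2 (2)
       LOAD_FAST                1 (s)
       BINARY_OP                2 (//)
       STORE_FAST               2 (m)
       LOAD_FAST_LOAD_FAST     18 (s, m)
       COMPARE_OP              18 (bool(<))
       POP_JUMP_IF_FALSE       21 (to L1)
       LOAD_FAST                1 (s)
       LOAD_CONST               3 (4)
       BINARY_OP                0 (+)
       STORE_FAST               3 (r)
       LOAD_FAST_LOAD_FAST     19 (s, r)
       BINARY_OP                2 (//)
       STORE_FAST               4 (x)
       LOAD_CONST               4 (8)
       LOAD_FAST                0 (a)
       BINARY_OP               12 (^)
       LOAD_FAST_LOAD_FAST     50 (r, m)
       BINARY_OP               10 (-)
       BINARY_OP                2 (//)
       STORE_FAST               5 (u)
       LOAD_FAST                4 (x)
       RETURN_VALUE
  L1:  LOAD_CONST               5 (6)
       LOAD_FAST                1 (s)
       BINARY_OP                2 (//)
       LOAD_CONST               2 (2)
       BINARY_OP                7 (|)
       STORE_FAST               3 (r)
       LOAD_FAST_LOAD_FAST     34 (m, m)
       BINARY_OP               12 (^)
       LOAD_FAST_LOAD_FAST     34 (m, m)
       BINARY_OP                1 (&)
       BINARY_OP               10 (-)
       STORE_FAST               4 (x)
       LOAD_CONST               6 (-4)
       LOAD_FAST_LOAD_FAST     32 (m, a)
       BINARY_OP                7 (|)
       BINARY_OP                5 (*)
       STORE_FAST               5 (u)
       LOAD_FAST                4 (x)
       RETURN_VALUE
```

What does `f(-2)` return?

LOAD_FAST a → push -2. Stack: [-2]
LOAD_CONST → push 10. Stack: [-2, 10]
BINARY_OP - → -2 - 10 = -12. Stack: [-12]
STORE_FAST s → s=-12. Stack: []
LOAD_CONST → push 2. Stack: [2]
LOAD_FAST s → push -12. Stack: [2, -12]
BINARY_OP // → 2 // -12 = -1. Stack: [-1]
STORE_FAST m → m=-1. Stack: []
LOAD_FAST_LOAD_FAST s,m → push -12,-1. Stack: [-12, -1]
COMPARE_OP bool(<) → -12 vs -1 = True. Stack: [True]
POP_JUMP_IF_FALSE → pop True; no jump. Stack: []
LOAD_FAST s → push -12. Stack: [-12]
LOAD_CONST → push 4. Stack: [-12, 4]
BINARY_OP + → -12 + 4 = -8. Stack: [-8]
STORE_FAST r → r=-8. Stack: []
LOAD_FAST_LOAD_FAST s,r → push -12,-8. Stack: [-12, -8]
BINARY_OP // → -12 // -8 = 1. Stack: [1]
STORE_FAST x → x=1. Stack: []
LOAD_CONST → push 8. Stack: [8]
LOAD_FAST a → push -2. Stack: [8, -2]
BINARY_OP ^ → 8 ^ -2 = -10. Stack: [-10]
LOAD_FAST_LOAD_FAST r,m → push -8,-1. Stack: [-10, -8, -1]
BINARY_OP - → -8 - -1 = -7. Stack: [-10, -7]
BINARY_OP // → -10 // -7 = 1. Stack: [1]
STORE_FAST u → u=1. Stack: []
LOAD_FAST x → push 1. Stack: [1]
RETURN_VALUE → return 1.

1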